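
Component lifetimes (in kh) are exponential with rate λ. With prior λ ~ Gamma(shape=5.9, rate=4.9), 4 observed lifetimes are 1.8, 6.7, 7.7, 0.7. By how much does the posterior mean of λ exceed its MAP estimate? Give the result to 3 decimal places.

Σ times = 16.9. Posterior: Gamma(shape = 5.9+4 = 9.9, rate = 4.9+16.9 = 21.8).
Mode = (α−1)/β = 8.9/21.8 = 0.408.
Mean = α/β = 9.9/21.8 = 0.454.
Difference = 0.454 − 0.408 = 0.046.
Right-skewed posterior ⇒ mode < mean.

0.046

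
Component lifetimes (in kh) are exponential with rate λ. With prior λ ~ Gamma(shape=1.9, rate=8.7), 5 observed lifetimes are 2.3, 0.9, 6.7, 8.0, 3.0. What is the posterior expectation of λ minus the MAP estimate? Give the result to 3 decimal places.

0.034

Σ times = 20.9. Posterior: Gamma(shape = 1.9+5 = 6.9, rate = 8.7+20.9 = 29.6).
Mode = (α−1)/β = 5.9/29.6 = 0.199.
Mean = α/β = 6.9/29.6 = 0.233.
Difference = 0.233 − 0.199 = 0.034.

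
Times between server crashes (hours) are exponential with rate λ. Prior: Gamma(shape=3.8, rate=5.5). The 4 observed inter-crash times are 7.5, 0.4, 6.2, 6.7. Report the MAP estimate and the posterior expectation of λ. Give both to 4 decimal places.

Σ times = 20.8. Posterior: Gamma(shape = 3.8+4 = 7.8, rate = 5.5+20.8 = 26.3).
Mode = (α−1)/β = 6.8/26.3 = 0.2586.
Mean = α/β = 7.8/26.3 = 0.2966.
The mean is pulled above the mode by the posterior's right skew.

MAP estimate = 0.2586, posterior expectation = 0.2966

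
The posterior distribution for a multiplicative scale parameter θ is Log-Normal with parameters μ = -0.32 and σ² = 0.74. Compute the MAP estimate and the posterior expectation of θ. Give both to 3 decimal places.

Mode = exp(μ − σ²) = exp(-1.06) = 0.346.
Mean = exp(μ + σ²/2) = exp(0.050) = 1.051.
The mean is pulled above the mode by the posterior's right skew.

θ_MAP = 0.346, E[θ|data] = 1.051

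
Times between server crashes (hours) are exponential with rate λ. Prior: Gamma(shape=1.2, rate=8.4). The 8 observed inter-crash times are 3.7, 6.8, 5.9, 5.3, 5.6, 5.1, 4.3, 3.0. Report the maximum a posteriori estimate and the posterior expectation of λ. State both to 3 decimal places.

maximum a posteriori estimate = 0.170, posterior expectation = 0.191

Σ times = 39.7. Posterior: Gamma(shape = 1.2+8 = 9.2, rate = 8.4+39.7 = 48.1).
Mode = (α−1)/β = 8.2/48.1 = 0.170.
Mean = α/β = 9.2/48.1 = 0.191.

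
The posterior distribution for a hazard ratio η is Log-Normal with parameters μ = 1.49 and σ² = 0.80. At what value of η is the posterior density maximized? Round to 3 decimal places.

1.994

Mode = exp(μ − σ²) = exp(0.69) = 1.994.
Mean = exp(μ + σ²/2) = exp(1.890) = 6.619.
This is the posterior mode — the MAP estimate.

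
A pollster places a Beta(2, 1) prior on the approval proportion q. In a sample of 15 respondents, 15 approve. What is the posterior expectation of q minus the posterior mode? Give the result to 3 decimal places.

-0.056

Posterior: Beta(2+15, 1+0) = Beta(17, 1).
Since β = 1 ≤ 1 and α > 1, the Beta density is monotone increasing on [0,1]; the mode is at 1.
Mean = 17/(17+1) = 0.944.
Difference = 0.944 − 1.000 = -0.056.
Left-skewed posterior ⇒ mean < mode.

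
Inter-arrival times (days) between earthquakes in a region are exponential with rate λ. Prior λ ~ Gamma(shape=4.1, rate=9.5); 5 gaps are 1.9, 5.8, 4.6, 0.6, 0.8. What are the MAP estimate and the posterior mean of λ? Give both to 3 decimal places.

MAP: 0.349. Posterior mean: 0.392.

Σ times = 13.7. Posterior: Gamma(shape = 4.1+5 = 9.1, rate = 9.5+13.7 = 23.2).
Mode = (α−1)/β = 8.1/23.2 = 0.349.
Mean = α/β = 9.1/23.2 = 0.392.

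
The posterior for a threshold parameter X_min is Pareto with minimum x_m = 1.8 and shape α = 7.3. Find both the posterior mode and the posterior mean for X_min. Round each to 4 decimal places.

The Pareto density is strictly decreasing on [x_m, ∞), so the mode is x_m = 1.8000.
Mean = α·x_m/(α−1) = 7.3·1.8/6.3 = 2.0857.

posterior mode = 1.8000, posterior mean = 2.0857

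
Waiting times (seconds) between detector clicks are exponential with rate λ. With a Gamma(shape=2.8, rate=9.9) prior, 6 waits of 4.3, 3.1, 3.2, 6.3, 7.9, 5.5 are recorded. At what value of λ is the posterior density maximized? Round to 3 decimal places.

0.194

Σ times = 30.3. Posterior: Gamma(shape = 2.8+6 = 8.8, rate = 9.9+30.3 = 40.2).
Mode = (α−1)/β = 7.8/40.2 = 0.194.
Mean = α/β = 8.8/40.2 = 0.219.
This is the posterior mode — the MAP estimate.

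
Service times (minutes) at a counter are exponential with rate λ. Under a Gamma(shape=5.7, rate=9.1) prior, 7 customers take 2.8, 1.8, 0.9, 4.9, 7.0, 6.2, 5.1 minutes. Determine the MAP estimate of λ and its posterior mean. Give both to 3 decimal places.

MAP estimate = 0.310, posterior mean = 0.336

Σ times = 28.7. Posterior: Gamma(shape = 5.7+7 = 12.7, rate = 9.1+28.7 = 37.8).
Mode = (α−1)/β = 11.7/37.8 = 0.310.
Mean = α/β = 12.7/37.8 = 0.336.
The mean is pulled above the mode by the posterior's right skew.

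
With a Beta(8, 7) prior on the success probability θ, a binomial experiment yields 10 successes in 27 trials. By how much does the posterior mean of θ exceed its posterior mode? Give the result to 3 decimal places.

Posterior: Beta(8+10, 7+17) = Beta(18, 24).
Mode = (18−1)/(18+24−2) = 17/40 = 0.425.
Mean = 18/(18+24) = 18/42 = 0.429.
Difference = 0.429 − 0.425 = 0.004.

0.004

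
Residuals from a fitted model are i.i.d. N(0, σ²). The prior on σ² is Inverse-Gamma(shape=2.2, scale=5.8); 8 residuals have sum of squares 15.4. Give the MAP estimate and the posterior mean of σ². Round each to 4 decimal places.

σ²_MAP = 1.8750, E[σ²|data] = 2.5962

Posterior: Inverse-Gamma(shape = 2.2+8/2 = 6.2, scale = 5.8+15.4/2 = 13.5).
Mode = β/(α+1) = 13.5/7.2 = 1.8750.
Mean = β/(α−1) = 13.5/5.2 = 2.5962.
Mean > mode: the posterior has a right tail.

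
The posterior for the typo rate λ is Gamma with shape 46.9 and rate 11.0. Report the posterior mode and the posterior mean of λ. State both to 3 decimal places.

Mode = (α−1)/β = 45.9/11.0 = 4.173.
Mean = α/β = 46.9/11.0 = 4.264.

MAP = 4.173; posterior mean = 4.264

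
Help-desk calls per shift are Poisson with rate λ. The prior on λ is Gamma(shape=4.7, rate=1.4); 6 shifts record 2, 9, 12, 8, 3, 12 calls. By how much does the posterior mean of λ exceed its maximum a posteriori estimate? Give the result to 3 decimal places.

0.135

Σ counts = 46. Posterior: Gamma(shape = 4.7+46 = 50.7, rate = 1.4+6 = 7.4).
Mode = (α−1)/β = 49.7/7.4 = 6.716.
Mean = α/β = 50.7/7.4 = 6.851.
Difference = 6.851 − 6.716 = 0.135.
Right-skewed posterior ⇒ mode < mean.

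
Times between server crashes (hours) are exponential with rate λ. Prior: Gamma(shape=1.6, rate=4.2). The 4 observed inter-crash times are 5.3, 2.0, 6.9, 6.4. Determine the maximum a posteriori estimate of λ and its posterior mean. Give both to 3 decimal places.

MAP: 0.185. Posterior mean: 0.226.

Σ times = 20.6. Posterior: Gamma(shape = 1.6+4 = 5.6, rate = 4.2+20.6 = 24.8).
Mode = (α−1)/β = 4.6/24.8 = 0.185.
Mean = α/β = 5.6/24.8 = 0.226.
The posterior is right-skewed, so the mean exceeds the mode.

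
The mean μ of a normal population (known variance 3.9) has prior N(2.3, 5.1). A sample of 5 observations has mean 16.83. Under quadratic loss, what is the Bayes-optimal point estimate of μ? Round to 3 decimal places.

14.903

Posterior for μ is Normal. Precision-weighted mean: (1/5.1·2.3 + 5/3.9·16.83) / (1/5.1 + 5/3.9) = 14.903.
A Normal posterior is symmetric, so mode = mean.
Quadratic loss ⇒ the optimal estimator is the posterior mean.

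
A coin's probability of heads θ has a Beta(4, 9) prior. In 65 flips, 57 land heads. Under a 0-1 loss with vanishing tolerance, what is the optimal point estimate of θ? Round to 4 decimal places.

Posterior: Beta(4+57, 9+8) = Beta(61, 17).
Mode = (61−1)/(61+17−2) = 60/76 = 0.7895.
Mean = 61/(61+17) = 61/78 = 0.7821.
This is the posterior mode — the MAP estimate.

0.7895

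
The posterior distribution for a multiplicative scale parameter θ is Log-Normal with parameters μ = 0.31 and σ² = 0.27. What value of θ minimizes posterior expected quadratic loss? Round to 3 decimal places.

Mode = exp(μ − σ²) = exp(0.04) = 1.041.
Mean = exp(μ + σ²/2) = exp(0.445) = 1.560.
Quadratic loss ⇒ the optimal estimator is the posterior mean.

1.560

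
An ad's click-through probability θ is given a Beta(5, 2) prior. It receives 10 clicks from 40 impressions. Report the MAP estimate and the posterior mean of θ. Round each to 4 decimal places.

θ_MAP = 0.3111, E[θ|data] = 0.3191

Posterior: Beta(5+10, 2+30) = Beta(15, 32).
Mode = (15−1)/(15+32−2) = 14/45 = 0.3111.
Mean = 15/(15+32) = 15/47 = 0.3191.
Right-skewed posterior ⇒ mode < mean.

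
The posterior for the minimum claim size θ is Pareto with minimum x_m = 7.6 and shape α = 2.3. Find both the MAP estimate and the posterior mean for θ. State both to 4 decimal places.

MAP = 7.6000, posterior mean = 13.4462

The Pareto density is strictly decreasing on [x_m, ∞), so the mode is x_m = 7.6000.
Mean = α·x_m/(α−1) = 2.3·7.6/1.3 = 13.4462.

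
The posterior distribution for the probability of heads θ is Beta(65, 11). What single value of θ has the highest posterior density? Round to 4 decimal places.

0.8649

Mode = (65−1)/(65+11−2) = 64/74 = 0.8649.
Mean = 65/(65+11) = 65/76 = 0.8553.
This is the posterior mode — the MAP estimate.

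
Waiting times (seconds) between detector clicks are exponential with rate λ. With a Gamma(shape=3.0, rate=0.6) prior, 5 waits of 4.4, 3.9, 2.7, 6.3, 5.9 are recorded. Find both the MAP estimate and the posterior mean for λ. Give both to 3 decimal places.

MAP: 0.294. Posterior mean: 0.336.

Σ times = 23.2. Posterior: Gamma(shape = 3.0+5 = 8.0, rate = 0.6+23.2 = 23.8).
Mode = (α−1)/β = 7.0/23.8 = 0.294.
Mean = α/β = 8.0/23.8 = 0.336.
The mean is pulled above the mode by the posterior's right skew.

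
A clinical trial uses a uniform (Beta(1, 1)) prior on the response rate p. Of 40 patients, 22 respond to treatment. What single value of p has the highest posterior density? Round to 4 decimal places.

Posterior: Beta(1+22, 1+18) = Beta(23, 19).
Mode = (23−1)/(23+19−2) = 22/40 = 0.5500.
Mean = 23/(23+19) = 23/42 = 0.5476.
This is the posterior mode — the MAP estimate.

0.5500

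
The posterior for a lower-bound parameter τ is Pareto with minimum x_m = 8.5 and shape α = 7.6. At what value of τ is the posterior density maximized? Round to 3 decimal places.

The Pareto density is strictly decreasing on [x_m, ∞), so the mode is x_m = 8.500.
Mean = α·x_m/(α−1) = 7.6·8.5/6.6 = 9.788.
This is the posterior mode — the MAP estimate.

8.500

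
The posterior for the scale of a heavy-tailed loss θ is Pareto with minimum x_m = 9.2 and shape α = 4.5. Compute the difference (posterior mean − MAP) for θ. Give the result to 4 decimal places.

The Pareto density is strictly decreasing on [x_m, ∞), so the mode is x_m = 9.2000.
Mean = α·x_m/(α−1) = 4.5·9.2/3.5 = 11.8286.
Difference = 11.8286 − 9.2000 = 2.6286.

2.6286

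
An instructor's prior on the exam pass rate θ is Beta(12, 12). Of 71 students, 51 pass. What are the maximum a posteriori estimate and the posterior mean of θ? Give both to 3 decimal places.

Posterior: Beta(12+51, 12+20) = Beta(63, 32).
Mode = (63−1)/(63+32−2) = 62/93 = 0.667.
Mean = 63/(63+32) = 63/95 = 0.663.
The mean is pulled below the mode by the posterior's left skew.

θ_MAP = 0.667, E[θ|data] = 0.663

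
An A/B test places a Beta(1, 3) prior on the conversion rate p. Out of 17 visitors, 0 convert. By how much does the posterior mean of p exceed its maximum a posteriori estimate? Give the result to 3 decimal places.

0.048

Posterior: Beta(1+0, 3+17) = Beta(1, 20).
Since α = 1 ≤ 1 and β > 1, the Beta density is monotone decreasing on [0,1]; the mode is at 0.
Mean = 1/(1+20) = 0.048.
Difference = 0.048 − 0.000 = 0.048.
The posterior is right-skewed, so the mean exceeds the mode.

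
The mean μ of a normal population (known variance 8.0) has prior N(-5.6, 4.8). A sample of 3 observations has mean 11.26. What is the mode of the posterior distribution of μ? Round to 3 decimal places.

Posterior for μ is Normal. Precision-weighted mean: (1/4.8·-5.6 + 3/8.0·11.26) / (1/4.8 + 3/8.0) = 5.239.
A Normal posterior is symmetric, so mode = mean.
This is the posterior mode — the MAP estimate.

5.239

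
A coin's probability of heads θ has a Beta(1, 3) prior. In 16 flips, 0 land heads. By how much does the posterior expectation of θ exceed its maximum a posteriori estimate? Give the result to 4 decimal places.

Posterior: Beta(1+0, 3+16) = Beta(1, 19).
Since α = 1 ≤ 1 and β > 1, the Beta density is monotone decreasing on [0,1]; the mode is at 0.
Mean = 1/(1+19) = 0.0500.
Difference = 0.0500 − 0.0000 = 0.0500.

0.0500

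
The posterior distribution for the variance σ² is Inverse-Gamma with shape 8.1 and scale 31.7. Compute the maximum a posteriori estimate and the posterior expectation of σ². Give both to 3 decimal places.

Mode = β/(α+1) = 31.7/9.1 = 3.484.
Mean = β/(α−1) = 31.7/7.1 = 4.465.

σ²_MAP = 3.484, E[σ²|data] = 4.465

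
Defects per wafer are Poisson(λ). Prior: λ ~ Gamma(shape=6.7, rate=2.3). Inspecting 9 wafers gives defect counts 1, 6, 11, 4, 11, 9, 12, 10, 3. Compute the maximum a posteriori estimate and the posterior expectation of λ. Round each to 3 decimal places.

MAP = 6.434, posterior mean = 6.522

Σ counts = 67. Posterior: Gamma(shape = 6.7+67 = 73.7, rate = 2.3+9 = 11.3).
Mode = (α−1)/β = 72.7/11.3 = 6.434.
Mean = α/β = 73.7/11.3 = 6.522.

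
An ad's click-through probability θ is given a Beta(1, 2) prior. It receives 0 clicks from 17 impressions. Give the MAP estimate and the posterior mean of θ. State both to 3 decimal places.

MAP estimate = 0.000, posterior mean = 0.050

Posterior: Beta(1+0, 2+17) = Beta(1, 19).
Since α = 1 ≤ 1 and β > 1, the Beta density is monotone decreasing on [0,1]; the mode is at 0.
Mean = 1/(1+19) = 0.050.
The posterior is right-skewed, so the mean exceeds the mode.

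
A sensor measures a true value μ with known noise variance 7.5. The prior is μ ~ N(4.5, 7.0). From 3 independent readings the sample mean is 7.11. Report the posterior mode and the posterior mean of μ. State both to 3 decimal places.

Posterior for μ is Normal. Precision-weighted mean: (1/7.0·4.5 + 3/7.5·7.11) / (1/7.0 + 3/7.5) = 6.423.
A Normal posterior is symmetric, so mode = mean.

MAP = 6.423, posterior mean = 6.423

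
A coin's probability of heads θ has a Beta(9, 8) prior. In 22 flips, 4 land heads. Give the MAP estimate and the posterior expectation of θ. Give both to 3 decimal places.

θ_MAP = 0.324, E[θ|data] = 0.333

Posterior: Beta(9+4, 8+18) = Beta(13, 26).
Mode = (13−1)/(13+26−2) = 12/37 = 0.324.
Mean = 13/(13+26) = 13/39 = 0.333.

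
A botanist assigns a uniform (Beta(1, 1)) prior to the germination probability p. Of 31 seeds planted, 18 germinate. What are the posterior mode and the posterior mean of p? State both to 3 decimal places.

Posterior: Beta(1+18, 1+13) = Beta(19, 14).
Mode = (19−1)/(19+14−2) = 18/31 = 0.581.
With a flat prior the MAP equals the MLE, 18/31.
Mean = 19/(19+14) = 19/33 = 0.576.

p_MAP = 0.581, E[p|data] = 0.576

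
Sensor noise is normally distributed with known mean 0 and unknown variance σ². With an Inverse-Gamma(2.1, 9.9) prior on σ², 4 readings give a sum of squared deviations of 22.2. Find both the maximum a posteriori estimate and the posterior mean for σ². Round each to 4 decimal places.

maximum a posteriori estimate = 4.1176, posterior mean = 6.7742

Posterior: Inverse-Gamma(shape = 2.1+4/2 = 4.1, scale = 9.9+22.2/2 = 21.0).
Mode = β/(α+1) = 21.0/5.1 = 4.1176.
Mean = β/(α−1) = 21.0/3.1 = 6.7742.
Mean > mode: the posterior has a right tail.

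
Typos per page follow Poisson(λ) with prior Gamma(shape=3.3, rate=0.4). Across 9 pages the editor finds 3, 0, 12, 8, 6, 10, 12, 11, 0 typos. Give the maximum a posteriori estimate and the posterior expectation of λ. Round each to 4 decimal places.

Σ counts = 62. Posterior: Gamma(shape = 3.3+62 = 65.3, rate = 0.4+9 = 9.4).
Mode = (α−1)/β = 64.3/9.4 = 6.8404.
Mean = α/β = 65.3/9.4 = 6.9468.

MAP = 6.8404, posterior mean = 6.9468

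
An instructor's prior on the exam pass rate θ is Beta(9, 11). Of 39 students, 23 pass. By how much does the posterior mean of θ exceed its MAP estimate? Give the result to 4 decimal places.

-0.0015

Posterior: Beta(9+23, 11+16) = Beta(32, 27).
Mode = (32−1)/(32+27−2) = 31/57 = 0.5439.
Mean = 32/(32+27) = 32/59 = 0.5424.
Difference = 0.5424 − 0.5439 = -0.0015.
The posterior is left-skewed, so the mode exceeds the mean.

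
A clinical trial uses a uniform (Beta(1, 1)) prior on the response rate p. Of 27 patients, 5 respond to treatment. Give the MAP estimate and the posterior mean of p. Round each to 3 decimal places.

Posterior: Beta(1+5, 1+22) = Beta(6, 23).
Mode = (6−1)/(6+23−2) = 5/27 = 0.185.
Mean = 6/(6+23) = 6/29 = 0.207.

MAP estimate = 0.185, posterior mean = 0.207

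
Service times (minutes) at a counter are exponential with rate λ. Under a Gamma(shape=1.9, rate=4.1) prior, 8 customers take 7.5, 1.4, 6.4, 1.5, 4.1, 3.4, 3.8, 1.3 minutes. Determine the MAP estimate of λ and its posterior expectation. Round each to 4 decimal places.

MAP: 0.2657. Posterior mean: 0.2955.

Σ times = 29.4. Posterior: Gamma(shape = 1.9+8 = 9.9, rate = 4.1+29.4 = 33.5).
Mode = (α−1)/β = 8.9/33.5 = 0.2657.
Mean = α/β = 9.9/33.5 = 0.2955.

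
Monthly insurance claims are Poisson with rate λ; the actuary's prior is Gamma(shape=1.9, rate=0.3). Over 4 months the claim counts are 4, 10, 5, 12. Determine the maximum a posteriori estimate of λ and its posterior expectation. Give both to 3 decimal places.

Σ counts = 31. Posterior: Gamma(shape = 1.9+31 = 32.9, rate = 0.3+4 = 4.3).
Mode = (α−1)/β = 31.9/4.3 = 7.419.
Mean = α/β = 32.9/4.3 = 7.651.
The posterior is right-skewed, so the mean exceeds the mode.

MAP = 7.419; posterior mean = 7.651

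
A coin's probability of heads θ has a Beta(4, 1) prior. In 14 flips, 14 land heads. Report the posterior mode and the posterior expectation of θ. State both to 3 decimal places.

Posterior: Beta(4+14, 1+0) = Beta(18, 1).
Since β = 1 ≤ 1 and α > 1, the Beta density is monotone increasing on [0,1]; the mode is at 1.
Mean = 18/(18+1) = 0.947.
Left-skewed posterior ⇒ mean < mode.

MAP = 1.000; posterior mean = 0.947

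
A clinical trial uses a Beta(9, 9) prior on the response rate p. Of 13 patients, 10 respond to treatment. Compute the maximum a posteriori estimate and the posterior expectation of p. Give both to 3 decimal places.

MAP = 0.621, posterior mean = 0.613

Posterior: Beta(9+10, 9+3) = Beta(19, 12).
Mode = (19−1)/(19+12−2) = 18/29 = 0.621.
Mean = 19/(19+12) = 19/31 = 0.613.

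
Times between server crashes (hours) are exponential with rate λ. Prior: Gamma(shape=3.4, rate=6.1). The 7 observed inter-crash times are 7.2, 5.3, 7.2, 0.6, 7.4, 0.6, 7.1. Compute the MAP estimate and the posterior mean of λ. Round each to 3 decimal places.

Σ times = 35.4. Posterior: Gamma(shape = 3.4+7 = 10.4, rate = 6.1+35.4 = 41.5).
Mode = (α−1)/β = 9.4/41.5 = 0.227.
Mean = α/β = 10.4/41.5 = 0.251.

MAP = 0.227; posterior mean = 0.251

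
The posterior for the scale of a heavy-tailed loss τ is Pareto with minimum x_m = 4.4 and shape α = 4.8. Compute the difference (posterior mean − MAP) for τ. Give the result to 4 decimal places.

The Pareto density is strictly decreasing on [x_m, ∞), so the mode is x_m = 4.4000.
Mean = α·x_m/(α−1) = 4.8·4.4/3.8 = 5.5579.
Difference = 5.5579 − 4.4000 = 1.1579.

1.1579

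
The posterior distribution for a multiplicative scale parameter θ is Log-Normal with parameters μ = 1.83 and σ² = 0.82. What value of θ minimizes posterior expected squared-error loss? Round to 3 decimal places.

9.393

Mode = exp(μ − σ²) = exp(1.01) = 2.746.
Mean = exp(μ + σ²/2) = exp(2.240) = 9.393.
Squared-error loss ⇒ the optimal estimator is the posterior mean.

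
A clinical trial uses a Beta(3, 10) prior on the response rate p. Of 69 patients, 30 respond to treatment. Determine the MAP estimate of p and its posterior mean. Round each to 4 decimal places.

MAP = 0.4000; posterior mean = 0.4024

Posterior: Beta(3+30, 10+39) = Beta(33, 49).
Mode = (33−1)/(33+49−2) = 32/80 = 0.4000.
Mean = 33/(33+49) = 33/82 = 0.4024.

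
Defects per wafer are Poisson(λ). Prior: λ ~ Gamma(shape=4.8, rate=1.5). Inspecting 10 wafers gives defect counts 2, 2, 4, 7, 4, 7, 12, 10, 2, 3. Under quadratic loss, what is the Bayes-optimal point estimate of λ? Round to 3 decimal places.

Σ counts = 53. Posterior: Gamma(shape = 4.8+53 = 57.8, rate = 1.5+10 = 11.5).
Mode = (α−1)/β = 56.8/11.5 = 4.939.
Mean = α/β = 57.8/11.5 = 5.026.
Quadratic loss ⇒ the optimal estimator is the posterior mean.

5.026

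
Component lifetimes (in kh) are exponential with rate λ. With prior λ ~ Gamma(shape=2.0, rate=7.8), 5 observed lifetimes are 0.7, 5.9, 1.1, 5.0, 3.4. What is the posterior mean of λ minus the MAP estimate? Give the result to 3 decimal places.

0.042

Σ times = 16.1. Posterior: Gamma(shape = 2.0+5 = 7.0, rate = 7.8+16.1 = 23.9).
Mode = (α−1)/β = 6.0/23.9 = 0.251.
Mean = α/β = 7.0/23.9 = 0.293.
Difference = 0.293 − 0.251 = 0.042.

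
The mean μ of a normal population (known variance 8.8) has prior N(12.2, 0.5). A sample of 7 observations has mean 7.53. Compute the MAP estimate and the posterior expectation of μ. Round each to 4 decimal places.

Posterior for μ is Normal. Precision-weighted mean: (1/0.5·12.2 + 7/8.8·7.53) / (1/0.5 + 7/8.8) = 10.8711.
A Normal posterior is symmetric, so mode = mean.

MAP: 10.8711. Posterior mean: 10.8711.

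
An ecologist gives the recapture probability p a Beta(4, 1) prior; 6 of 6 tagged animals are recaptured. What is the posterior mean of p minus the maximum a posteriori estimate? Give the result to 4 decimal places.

Posterior: Beta(4+6, 1+0) = Beta(10, 1).
Since β = 1 ≤ 1 and α > 1, the Beta density is monotone increasing on [0,1]; the mode is at 1.
Mean = 10/(10+1) = 0.9091.
Difference = 0.9091 − 1.0000 = -0.0909.
Mode > mean: the posterior has a left tail.

-0.0909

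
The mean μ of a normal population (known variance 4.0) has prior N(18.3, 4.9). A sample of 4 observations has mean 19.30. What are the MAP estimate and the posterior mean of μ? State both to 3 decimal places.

MAP estimate = 19.131, posterior mean = 19.131

Posterior for μ is Normal. Precision-weighted mean: (1/4.9·18.3 + 4/4.0·19.30) / (1/4.9 + 4/4.0) = 19.131.
A Normal posterior is symmetric, so mode = mean.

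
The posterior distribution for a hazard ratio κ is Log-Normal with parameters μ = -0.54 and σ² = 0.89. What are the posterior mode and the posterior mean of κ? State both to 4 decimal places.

κ_MAP = 0.2393, E[κ|data] = 0.9094

Mode = exp(μ − σ²) = exp(-1.43) = 0.2393.
Mean = exp(μ + σ²/2) = exp(-0.095) = 0.9094.
The mean is pulled above the mode by the posterior's right skew.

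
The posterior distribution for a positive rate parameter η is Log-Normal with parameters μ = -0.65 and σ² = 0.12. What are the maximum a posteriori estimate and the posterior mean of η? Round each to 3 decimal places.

η_MAP = 0.463, E[η|data] = 0.554

Mode = exp(μ − σ²) = exp(-0.77) = 0.463.
Mean = exp(μ + σ²/2) = exp(-0.590) = 0.554.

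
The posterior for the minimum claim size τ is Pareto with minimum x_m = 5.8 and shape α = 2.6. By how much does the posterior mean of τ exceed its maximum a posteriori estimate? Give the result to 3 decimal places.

The Pareto density is strictly decreasing on [x_m, ∞), so the mode is x_m = 5.800.
Mean = α·x_m/(α−1) = 2.6·5.8/1.6 = 9.425.
Difference = 9.425 − 5.800 = 3.625.

3.625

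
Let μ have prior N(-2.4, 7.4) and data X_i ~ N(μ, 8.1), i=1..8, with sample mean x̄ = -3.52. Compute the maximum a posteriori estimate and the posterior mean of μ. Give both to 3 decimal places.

MAP: -3.385. Posterior mean: -3.385.

Posterior for μ is Normal. Precision-weighted mean: (1/7.4·-2.4 + 8/8.1·-3.52) / (1/7.4 + 8/8.1) = -3.385.
A Normal posterior is symmetric, so mode = mean.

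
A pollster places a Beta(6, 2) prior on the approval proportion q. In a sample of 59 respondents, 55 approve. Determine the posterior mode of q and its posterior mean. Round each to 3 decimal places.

Posterior: Beta(6+55, 2+4) = Beta(61, 6).
Mode = (61−1)/(61+6−2) = 60/65 = 0.923.
Mean = 61/(61+6) = 61/67 = 0.910.

posterior mode = 0.923, posterior mean = 0.910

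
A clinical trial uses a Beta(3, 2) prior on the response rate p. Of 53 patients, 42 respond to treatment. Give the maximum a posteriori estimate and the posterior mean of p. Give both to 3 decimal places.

Posterior: Beta(3+42, 2+11) = Beta(45, 13).
Mode = (45−1)/(45+13−2) = 44/56 = 0.786.
Mean = 45/(45+13) = 45/58 = 0.776.
The posterior is left-skewed, so the mode exceeds the mean.

MAP = 0.786, posterior mean = 0.776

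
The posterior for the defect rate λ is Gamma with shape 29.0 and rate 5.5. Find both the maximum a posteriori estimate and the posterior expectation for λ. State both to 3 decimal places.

λ_MAP = 5.091, E[λ|data] = 5.273

Mode = (α−1)/β = 28.0/5.5 = 5.091.
Mean = α/β = 29.0/5.5 = 5.273.
The mean is pulled above the mode by the posterior's right skew.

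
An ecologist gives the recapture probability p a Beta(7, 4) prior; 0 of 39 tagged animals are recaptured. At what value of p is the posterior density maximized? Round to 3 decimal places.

0.125

Posterior: Beta(7+0, 4+39) = Beta(7, 43).
Mode = (7−1)/(7+43−2) = 6/48 = 0.125.
Mean = 7/(7+43) = 7/50 = 0.140.
This is the posterior mode — the MAP estimate.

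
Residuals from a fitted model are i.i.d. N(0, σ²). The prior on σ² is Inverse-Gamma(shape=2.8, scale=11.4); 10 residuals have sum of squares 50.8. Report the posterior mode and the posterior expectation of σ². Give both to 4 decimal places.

posterior mode = 4.1818, posterior expectation = 5.4118

Posterior: Inverse-Gamma(shape = 2.8+10/2 = 7.8, scale = 11.4+50.8/2 = 36.8).
Mode = β/(α+1) = 36.8/8.8 = 4.1818.
Mean = β/(α−1) = 36.8/6.8 = 5.4118.
Right-skewed posterior ⇒ mode < mean.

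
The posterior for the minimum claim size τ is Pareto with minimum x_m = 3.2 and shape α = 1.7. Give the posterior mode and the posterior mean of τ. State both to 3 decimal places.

posterior mode = 3.200, posterior mean = 7.771

The Pareto density is strictly decreasing on [x_m, ∞), so the mode is x_m = 3.200.
Mean = α·x_m/(α−1) = 1.7·3.2/0.7 = 7.771.
The mean is pulled above the mode by the posterior's right skew.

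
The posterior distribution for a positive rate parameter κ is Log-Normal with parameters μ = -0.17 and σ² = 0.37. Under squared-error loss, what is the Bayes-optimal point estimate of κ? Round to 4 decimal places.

1.0151

Mode = exp(μ − σ²) = exp(-0.54) = 0.5827.
Mean = exp(μ + σ²/2) = exp(0.015) = 1.0151.
Squared-error loss ⇒ the optimal estimator is the posterior mean.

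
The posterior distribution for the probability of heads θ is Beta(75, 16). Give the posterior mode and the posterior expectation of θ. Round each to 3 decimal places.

Mode = (75−1)/(75+16−2) = 74/89 = 0.831.
Mean = 75/(75+16) = 75/91 = 0.824.
Left-skewed posterior ⇒ mean < mode.

θ_MAP = 0.831, E[θ|data] = 0.824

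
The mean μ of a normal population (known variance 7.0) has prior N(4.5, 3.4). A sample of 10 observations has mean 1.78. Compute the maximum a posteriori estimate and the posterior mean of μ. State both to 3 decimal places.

MAP: 2.244. Posterior mean: 2.244.

Posterior for μ is Normal. Precision-weighted mean: (1/3.4·4.5 + 10/7.0·1.78) / (1/3.4 + 10/7.0) = 2.244.
A Normal posterior is symmetric, so mode = mean.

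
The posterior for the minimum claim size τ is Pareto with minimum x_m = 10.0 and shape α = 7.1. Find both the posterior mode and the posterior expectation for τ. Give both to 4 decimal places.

The Pareto density is strictly decreasing on [x_m, ∞), so the mode is x_m = 10.0000.
Mean = α·x_m/(α−1) = 7.1·10.0/6.1 = 11.6393.
The posterior is right-skewed, so the mean exceeds the mode.

posterior mode = 10.0000, posterior expectation = 11.6393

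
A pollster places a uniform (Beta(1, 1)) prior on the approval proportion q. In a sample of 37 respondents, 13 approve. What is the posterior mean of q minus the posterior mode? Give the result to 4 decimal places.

0.0076

Posterior: Beta(1+13, 1+24) = Beta(14, 25).
Mode = (14−1)/(14+25−2) = 13/37 = 0.3514.
With a flat prior the MAP equals the MLE, 13/37.
Mean = 14/(14+25) = 14/39 = 0.3590.
Difference = 0.3590 − 0.3514 = 0.0076.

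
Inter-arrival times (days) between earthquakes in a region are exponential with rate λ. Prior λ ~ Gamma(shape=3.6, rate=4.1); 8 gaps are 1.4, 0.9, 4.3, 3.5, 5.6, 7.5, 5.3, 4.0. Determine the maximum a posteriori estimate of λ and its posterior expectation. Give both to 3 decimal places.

Σ times = 32.5. Posterior: Gamma(shape = 3.6+8 = 11.6, rate = 4.1+32.5 = 36.6).
Mode = (α−1)/β = 10.6/36.6 = 0.290.
Mean = α/β = 11.6/36.6 = 0.317.
The mean is pulled above the mode by the posterior's right skew.

λ_MAP = 0.290, E[λ|data] = 0.317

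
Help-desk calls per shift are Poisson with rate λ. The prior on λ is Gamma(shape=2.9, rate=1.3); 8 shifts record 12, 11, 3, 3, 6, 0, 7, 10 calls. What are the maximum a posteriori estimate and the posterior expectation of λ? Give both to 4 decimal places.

Σ counts = 52. Posterior: Gamma(shape = 2.9+52 = 54.9, rate = 1.3+8 = 9.3).
Mode = (α−1)/β = 53.9/9.3 = 5.7957.
Mean = α/β = 54.9/9.3 = 5.9032.

λ_MAP = 5.7957, E[λ|data] = 5.9032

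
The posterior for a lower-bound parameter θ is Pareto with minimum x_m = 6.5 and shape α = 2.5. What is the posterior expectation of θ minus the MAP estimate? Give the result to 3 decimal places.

The Pareto density is strictly decreasing on [x_m, ∞), so the mode is x_m = 6.500.
Mean = α·x_m/(α−1) = 2.5·6.5/1.5 = 10.833.
Difference = 10.833 − 6.500 = 4.333.

4.333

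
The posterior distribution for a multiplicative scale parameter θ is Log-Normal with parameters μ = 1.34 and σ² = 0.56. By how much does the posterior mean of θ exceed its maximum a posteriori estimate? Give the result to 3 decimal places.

Mode = exp(μ − σ²) = exp(0.78) = 2.181.
Mean = exp(μ + σ²/2) = exp(1.620) = 5.053.
Difference = 5.053 − 2.181 = 2.872.

2.872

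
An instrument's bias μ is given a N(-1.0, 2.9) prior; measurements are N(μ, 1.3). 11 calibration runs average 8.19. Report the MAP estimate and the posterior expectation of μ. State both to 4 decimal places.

μ_MAP = 7.8302, E[μ|data] = 7.8302

Posterior for μ is Normal. Precision-weighted mean: (1/2.9·-1.0 + 11/1.3·8.19) / (1/2.9 + 11/1.3) = 7.8302.
A Normal posterior is symmetric, so mode = mean.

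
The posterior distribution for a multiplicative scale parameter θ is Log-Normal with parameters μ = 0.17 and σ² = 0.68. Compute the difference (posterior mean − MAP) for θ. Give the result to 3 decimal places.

Mode = exp(μ − σ²) = exp(-0.51) = 0.600.
Mean = exp(μ + σ²/2) = exp(0.510) = 1.665.
Difference = 1.665 − 0.600 = 1.065.

1.065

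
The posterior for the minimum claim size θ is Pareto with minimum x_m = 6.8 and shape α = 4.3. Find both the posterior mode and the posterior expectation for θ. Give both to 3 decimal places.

The Pareto density is strictly decreasing on [x_m, ∞), so the mode is x_m = 6.800.
Mean = α·x_m/(α−1) = 4.3·6.8/3.3 = 8.861.

posterior mode = 6.800, posterior expectation = 8.861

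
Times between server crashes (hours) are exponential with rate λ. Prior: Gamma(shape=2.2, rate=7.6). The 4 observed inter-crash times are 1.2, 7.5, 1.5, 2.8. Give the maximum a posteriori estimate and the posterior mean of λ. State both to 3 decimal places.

Σ times = 13.0. Posterior: Gamma(shape = 2.2+4 = 6.2, rate = 7.6+13.0 = 20.6).
Mode = (α−1)/β = 5.2/20.6 = 0.252.
Mean = α/β = 6.2/20.6 = 0.301.

MAP: 0.252. Posterior mean: 0.301.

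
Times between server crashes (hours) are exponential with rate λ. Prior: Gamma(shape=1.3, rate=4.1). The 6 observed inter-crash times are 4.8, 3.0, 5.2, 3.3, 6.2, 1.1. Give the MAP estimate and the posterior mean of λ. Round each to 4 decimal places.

λ_MAP = 0.2274, E[λ|data] = 0.2635

Σ times = 23.6. Posterior: Gamma(shape = 1.3+6 = 7.3, rate = 4.1+23.6 = 27.7).
Mode = (α−1)/β = 6.3/27.7 = 0.2274.
Mean = α/β = 7.3/27.7 = 0.2635.
The mean is pulled above the mode by the posterior's right skew.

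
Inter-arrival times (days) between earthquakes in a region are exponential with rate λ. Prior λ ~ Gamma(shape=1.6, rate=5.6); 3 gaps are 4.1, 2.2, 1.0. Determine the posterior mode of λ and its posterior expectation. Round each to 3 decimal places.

MAP: 0.279. Posterior mean: 0.357.

Σ times = 7.3. Posterior: Gamma(shape = 1.6+3 = 4.6, rate = 5.6+7.3 = 12.9).
Mode = (α−1)/β = 3.6/12.9 = 0.279.
Mean = α/β = 4.6/12.9 = 0.357.
Mean > mode: the posterior has a right tail.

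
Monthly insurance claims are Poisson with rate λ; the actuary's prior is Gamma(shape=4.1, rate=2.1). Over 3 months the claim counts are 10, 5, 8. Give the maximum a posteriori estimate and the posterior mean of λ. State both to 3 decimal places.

MAP = 5.118, posterior mean = 5.314

Σ counts = 23. Posterior: Gamma(shape = 4.1+23 = 27.1, rate = 2.1+3 = 5.1).
Mode = (α−1)/β = 26.1/5.1 = 5.118.
Mean = α/β = 27.1/5.1 = 5.314.
Mean > mode: the posterior has a right tail.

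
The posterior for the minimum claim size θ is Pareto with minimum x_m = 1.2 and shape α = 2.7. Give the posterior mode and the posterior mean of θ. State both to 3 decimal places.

MAP: 1.200. Posterior mean: 1.906.

The Pareto density is strictly decreasing on [x_m, ∞), so the mode is x_m = 1.200.
Mean = α·x_m/(α−1) = 2.7·1.2/1.7 = 1.906.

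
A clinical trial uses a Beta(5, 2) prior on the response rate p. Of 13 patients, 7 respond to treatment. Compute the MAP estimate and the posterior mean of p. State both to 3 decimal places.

MAP = 0.611; posterior mean = 0.600

Posterior: Beta(5+7, 2+6) = Beta(12, 8).
Mode = (12−1)/(12+8−2) = 11/18 = 0.611.
Mean = 12/(12+8) = 12/20 = 0.600.
The mean is pulled below the mode by the posterior's left skew.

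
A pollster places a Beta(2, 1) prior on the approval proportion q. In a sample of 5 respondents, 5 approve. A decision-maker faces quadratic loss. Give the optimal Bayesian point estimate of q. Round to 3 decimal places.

Posterior: Beta(2+5, 1+0) = Beta(7, 1).
Since β = 1 ≤ 1 and α > 1, the Beta density is monotone increasing on [0,1]; the mode is at 1.
Mean = 7/(7+1) = 0.875.
Quadratic loss ⇒ the optimal estimator is the posterior mean.

0.875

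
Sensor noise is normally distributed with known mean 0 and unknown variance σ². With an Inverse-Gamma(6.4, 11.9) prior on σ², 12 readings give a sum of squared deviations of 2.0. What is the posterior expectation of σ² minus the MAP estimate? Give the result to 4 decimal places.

0.1689

Posterior: Inverse-Gamma(shape = 6.4+12/2 = 12.4, scale = 11.9+2.0/2 = 12.9).
Mode = β/(α+1) = 12.9/13.4 = 0.9627.
Mean = β/(α−1) = 12.9/11.4 = 1.1316.
Difference = 1.1316 − 0.9627 = 0.1689.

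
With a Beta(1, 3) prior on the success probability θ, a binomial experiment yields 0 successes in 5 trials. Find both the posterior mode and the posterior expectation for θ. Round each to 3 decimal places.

Posterior: Beta(1+0, 3+5) = Beta(1, 8).
Since α = 1 ≤ 1 and β > 1, the Beta density is monotone decreasing on [0,1]; the mode is at 0.
Mean = 1/(1+8) = 0.111.

θ_MAP = 0.000, E[θ|data] = 0.111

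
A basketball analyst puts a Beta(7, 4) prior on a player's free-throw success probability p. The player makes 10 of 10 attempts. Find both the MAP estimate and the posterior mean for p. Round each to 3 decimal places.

Posterior: Beta(7+10, 4+0) = Beta(17, 4).
Mode = (17−1)/(17+4−2) = 16/19 = 0.842.
Mean = 17/(17+4) = 17/21 = 0.810.
Mode > mean: the posterior has a left tail.

p_MAP = 0.842, E[p|data] = 0.810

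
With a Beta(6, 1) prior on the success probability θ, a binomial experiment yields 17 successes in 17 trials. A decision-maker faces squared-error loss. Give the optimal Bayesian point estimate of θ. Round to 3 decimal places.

0.958

Posterior: Beta(6+17, 1+0) = Beta(23, 1).
Since β = 1 ≤ 1 and α > 1, the Beta density is monotone increasing on [0,1]; the mode is at 1.
Mean = 23/(23+1) = 0.958.
Squared-error loss ⇒ the optimal estimator is the posterior mean.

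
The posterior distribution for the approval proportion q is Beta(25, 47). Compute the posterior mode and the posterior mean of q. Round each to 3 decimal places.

Mode = (25−1)/(25+47−2) = 24/70 = 0.343.
Mean = 25/(25+47) = 25/72 = 0.347.

q_MAP = 0.343, E[q|data] = 0.347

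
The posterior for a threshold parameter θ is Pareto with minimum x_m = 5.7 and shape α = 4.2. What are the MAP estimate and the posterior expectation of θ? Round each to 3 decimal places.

MAP = 5.700; posterior mean = 7.481

The Pareto density is strictly decreasing on [x_m, ∞), so the mode is x_m = 5.700.
Mean = α·x_m/(α−1) = 4.2·5.7/3.2 = 7.481.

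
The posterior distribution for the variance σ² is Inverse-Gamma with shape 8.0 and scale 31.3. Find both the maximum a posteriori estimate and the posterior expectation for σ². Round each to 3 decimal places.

Mode = β/(α+1) = 31.3/9.0 = 3.478.
Mean = β/(α−1) = 31.3/7.0 = 4.471.

MAP = 3.478, posterior mean = 4.471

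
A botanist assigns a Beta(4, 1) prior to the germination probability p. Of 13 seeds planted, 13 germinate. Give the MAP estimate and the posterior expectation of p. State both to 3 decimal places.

MAP estimate = 1.000, posterior expectation = 0.944

Posterior: Beta(4+13, 1+0) = Beta(17, 1).
Since β = 1 ≤ 1 and α > 1, the Beta density is monotone increasing on [0,1]; the mode is at 1.
Mean = 17/(17+1) = 0.944.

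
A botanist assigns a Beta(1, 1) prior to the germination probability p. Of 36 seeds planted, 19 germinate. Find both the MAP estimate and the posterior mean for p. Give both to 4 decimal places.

MAP estimate = 0.5278, posterior mean = 0.5263

Posterior: Beta(1+19, 1+17) = Beta(20, 18).
Mode = (20−1)/(20+18−2) = 19/36 = 0.5278.
With a flat prior the MAP equals the MLE, 19/36.
Mean = 20/(20+18) = 20/38 = 0.5263.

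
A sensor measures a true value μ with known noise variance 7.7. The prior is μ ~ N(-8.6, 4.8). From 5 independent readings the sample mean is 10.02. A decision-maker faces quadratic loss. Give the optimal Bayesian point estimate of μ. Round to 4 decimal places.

Posterior for μ is Normal. Precision-weighted mean: (1/4.8·-8.6 + 5/7.7·10.02) / (1/4.8 + 5/7.7) = 5.4972.
A Normal posterior is symmetric, so mode = mean.
Quadratic loss ⇒ the optimal estimator is the posterior mean.

5.4972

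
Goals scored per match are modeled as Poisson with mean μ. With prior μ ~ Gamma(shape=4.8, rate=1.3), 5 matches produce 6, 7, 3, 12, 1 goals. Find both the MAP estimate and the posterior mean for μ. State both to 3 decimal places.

Σ counts = 29. Posterior: Gamma(shape = 4.8+29 = 33.8, rate = 1.3+5 = 6.3).
Mode = (α−1)/β = 32.8/6.3 = 5.206.
Mean = α/β = 33.8/6.3 = 5.365.

MAP estimate = 5.206, posterior mean = 5.365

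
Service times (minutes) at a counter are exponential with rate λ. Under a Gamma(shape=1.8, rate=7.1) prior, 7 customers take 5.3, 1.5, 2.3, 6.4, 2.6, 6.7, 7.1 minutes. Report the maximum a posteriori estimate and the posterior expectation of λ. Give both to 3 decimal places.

maximum a posteriori estimate = 0.200, posterior expectation = 0.226

Σ times = 31.9. Posterior: Gamma(shape = 1.8+7 = 8.8, rate = 7.1+31.9 = 39.0).
Mode = (α−1)/β = 7.8/39.0 = 0.200.
Mean = α/β = 8.8/39.0 = 0.226.
Mean > mode: the posterior has a right tail.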